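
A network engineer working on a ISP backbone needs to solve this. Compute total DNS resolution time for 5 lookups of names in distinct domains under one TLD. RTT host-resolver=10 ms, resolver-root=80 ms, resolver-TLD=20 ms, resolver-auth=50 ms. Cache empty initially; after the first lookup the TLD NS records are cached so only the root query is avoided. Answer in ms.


Lookup 1 (cold cache): local + root + TLD + auth = 10 + 80 + 20 + 50 = 160 ms
Lookups 2..5 (TLD NS cached -> skip root; new domain -> still ask TLD and auth): local + TLD + auth = 10 + 20 + 50 = 80 ms each
Remaining 4 lookups: 4 * 80 = 320 ms
Total = 160 + 320 = 480 ms

480


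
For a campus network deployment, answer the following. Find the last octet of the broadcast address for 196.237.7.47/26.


Given: IP = 196.237.7.47, prefix = /26
Host bits = 32 - 26 = 6
Network last octet = 47 AND mask = 0
Host part size = 2^6 - 1 = 63
Broadcast last octet = 0 OR 63 = 63

63


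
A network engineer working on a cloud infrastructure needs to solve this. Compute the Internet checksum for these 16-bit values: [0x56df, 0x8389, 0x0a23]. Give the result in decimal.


Given words: [0x56df, 0x8389, 0x0a23]
Step 1: Sum all words
Raw sum = 22239 + 33673 + 2595 = 58507
One's complement = ~58507 & 0xFFFF = 7028

7028


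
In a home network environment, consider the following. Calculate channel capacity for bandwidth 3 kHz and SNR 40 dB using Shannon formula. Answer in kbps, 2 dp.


Given: B = 3 kHz, SNR = 40 dB
SNR linear = 10^(40/10) = 10000
1 + SNR = 10001
log2(10001) = 13.2878566418
C = 3 * 1000 * 13.2878566418 = 39863.5699 bps
C = 39.863570 kbps -> 39.86 kbps (2 dp)

39.86


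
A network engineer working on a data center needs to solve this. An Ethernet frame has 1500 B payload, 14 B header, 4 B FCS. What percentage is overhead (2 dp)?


Given: payload = 1500 B, header = 14 B, trailer = 4 B
Overhead bytes = header + trailer = 14 + 4 = 18
Total frame = payload + overhead = 1500 + 18 = 1518
Overhead % = 18 / 1518 * 100 = 1.1858% -> 1.19% (2 dp)

1.19


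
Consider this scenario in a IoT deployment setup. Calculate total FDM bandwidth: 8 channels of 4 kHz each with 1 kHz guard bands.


Given: 8 channels, 4 kHz each, guard = 1 kHz
Channel bandwidth = 8 * 4 = 32 kHz
Guard bands = 7 gaps * 1 kHz = 7 kHz
Total = 32 + 7 = 39 kHz

39


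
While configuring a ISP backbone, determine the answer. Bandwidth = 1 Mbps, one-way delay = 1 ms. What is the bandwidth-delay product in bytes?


Given: bandwidth = 1 Mbps, delay = 1 ms
BDP in bits = 1 * 10^6 * 1 / 1000
BDP in bits = 1000
BDP in bytes = 1000 / 8 = 125

125


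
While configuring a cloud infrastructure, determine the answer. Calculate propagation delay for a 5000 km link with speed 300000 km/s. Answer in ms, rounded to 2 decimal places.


Given: distance = 5000 km, speed = 300000 km/s
Delay = distance / speed = 5000 / 300000 seconds
Delay in ms = 5000 * 1000 / 300000
Delay = 16.6667 ms
Rounded to 2 dp = 16.67 ms

16.67


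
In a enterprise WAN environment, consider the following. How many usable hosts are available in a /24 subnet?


Given: subnet mask /24
Host bits = 32 - 24 = 8
Total addresses = 2^8 = 256
Usable hosts = 256 - 2 (network + broadcast) = 254

254


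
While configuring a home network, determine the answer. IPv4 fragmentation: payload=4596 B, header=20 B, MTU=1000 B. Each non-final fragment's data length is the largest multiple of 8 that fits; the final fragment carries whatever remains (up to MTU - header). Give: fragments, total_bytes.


Max data per non-final fragment = floor((MTU - header)/8)*8 = floor((1000 - 20)/8)*8 = floor(980/8)*8 = 976 B
Final fragment needs no 8-byte alignment: it can carry up to MTU - header = 980 B
Non-final fragments needed = ceil((payload - 980) / 976) = ceil(3616/976) = ceil(3.7049) = 4
Number of fragments = 4 + 1 = 5
Fragment sizes (data): 4 * 976 B + 692 B (last, 692 <= 980 OK)
Total bytes sent = payload + n_frags * header = 4596 + 5*20 = 4596 + 100 = 4696 B

5, 4696


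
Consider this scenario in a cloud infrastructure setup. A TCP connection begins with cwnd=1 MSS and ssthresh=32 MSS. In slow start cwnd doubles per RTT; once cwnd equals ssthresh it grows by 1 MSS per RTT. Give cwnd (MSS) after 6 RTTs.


RTT 0: cwnd = 1 MSS (initial)
RTT 1: cwnd = 2 MSS (slow start, doubled)
RTT 2: cwnd = 4 MSS (slow start, doubled)
RTT 3: cwnd = 8 MSS (slow start, doubled)
RTT 4: cwnd = 16 MSS (slow start, doubled)
RTT 5: cwnd = 32 MSS (slow start, doubled)
RTT 6: cwnd = 33 MSS (congestion avoidance, +1)

33


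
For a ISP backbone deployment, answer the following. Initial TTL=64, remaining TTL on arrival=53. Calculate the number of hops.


Given: initial TTL = 64, received TTL = 53
Hops = initial TTL - received TTL
Hops = 64 - 53 = 11

11


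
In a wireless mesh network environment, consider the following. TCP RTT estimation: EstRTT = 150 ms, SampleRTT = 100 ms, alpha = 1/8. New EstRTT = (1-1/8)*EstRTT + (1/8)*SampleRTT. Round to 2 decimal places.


Given: EstRTT = 150 ms, SampleRTT = 100 ms, alpha = 1/8
New EstRTT = (1 - alpha) * EstRTT + alpha * SampleRTT
(7/8) * 150 = 131.25
(1/8) * 100 = 12.5
New EstRTT = 131.25 + 12.5 = 143.75 ms -> 143.75 ms (2 dp)

143.75


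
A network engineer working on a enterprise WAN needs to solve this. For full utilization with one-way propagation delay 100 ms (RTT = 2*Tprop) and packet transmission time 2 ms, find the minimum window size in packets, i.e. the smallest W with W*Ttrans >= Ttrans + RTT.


Given: Ttrans = 2 ms, RTT = 200 ms (= 2 * Tprop, Tprop = 100 ms)
Time until first ACK returns = Ttrans + RTT = 2 + 200 = 202 ms
Need W * Ttrans >= Ttrans + RTT  ->  W >= (Ttrans + RTT) / Ttrans
(Ttrans + RTT) / Ttrans = 202 / 2 = 101
W_min = ceil(101) = 101

101


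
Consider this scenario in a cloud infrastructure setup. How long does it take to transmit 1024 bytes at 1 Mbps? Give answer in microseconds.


Given: packet = 1024 bytes, bandwidth = 1 Mbps
Packet in bits = 1024 * 8 = 8192 bits
Bandwidth = 1 * 10^6 = 1000000 bps
Time = 8192 / 1000000 seconds
Time in us = 8192 * 10^6 / 1000000 = 8192

8192


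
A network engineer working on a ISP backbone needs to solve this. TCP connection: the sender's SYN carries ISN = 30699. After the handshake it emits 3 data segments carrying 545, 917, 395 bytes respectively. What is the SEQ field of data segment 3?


The SYN occupies sequence number ISN = 30699, so the first data byte is ISN + 1 = 30700.
SEQ of data segment i = (ISN + 1) + sum of payload sizes of segments 1..i-1.
Segment 1: SEQ = 30700, payload = 545 bytes
Segment 2: SEQ = 31245, payload = 917 bytes
Segment 3: SEQ = 32162, payload = 395 bytes
SEQ of segment 3 = 30700 + 545 + 917 = 32162

32162


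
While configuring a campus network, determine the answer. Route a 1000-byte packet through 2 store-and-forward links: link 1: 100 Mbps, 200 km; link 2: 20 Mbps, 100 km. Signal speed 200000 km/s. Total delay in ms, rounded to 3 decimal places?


Packet = 1000 bytes = 8000 bits. Store-and-forward: sum (t_trans + t_prop) per link.
Link 1: t_trans = 8000/(100*10^6) s = 0.0800 ms; t_prop = 200/200000 s = 1.0000 ms; subtotal = 1.0800 ms
Link 2: t_trans = 8000/(20*10^6) s = 0.4000 ms; t_prop = 100/200000 s = 0.5000 ms; subtotal = 0.9000 ms
End-to-end = 1.0800 + 0.9000 = 1.9800 ms -> 1.980 ms (3 dp)

1.980


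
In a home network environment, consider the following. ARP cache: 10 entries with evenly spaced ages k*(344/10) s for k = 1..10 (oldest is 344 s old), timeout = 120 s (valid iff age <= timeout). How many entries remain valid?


Ages are k * 344/10 s for k = 1..10 (spacing = 34.4000 s).
Entry k is valid iff k * 344/10 <= 120 iff k <= 10 * 120 / 344 = 3.4884
n_valid = floor(3.4884) = 3
(n_stale = 10 - 3 = 7)

3


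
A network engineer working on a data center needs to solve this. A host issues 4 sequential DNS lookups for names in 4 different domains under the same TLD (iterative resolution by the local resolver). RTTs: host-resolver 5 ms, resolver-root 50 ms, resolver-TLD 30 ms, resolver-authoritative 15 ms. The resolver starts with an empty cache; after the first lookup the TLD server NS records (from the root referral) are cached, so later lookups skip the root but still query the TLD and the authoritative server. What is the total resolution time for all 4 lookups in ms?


Lookup 1 (cold cache): local + root + TLD + auth = 5 + 50 + 30 + 15 = 100 ms
Lookups 2..4 (TLD NS cached -> skip root; new domain -> still ask TLD and auth): local + TLD + auth = 5 + 30 + 15 = 50 ms each
Remaining 3 lookups: 3 * 50 = 150 ms
Total = 100 + 150 = 250 ms

250


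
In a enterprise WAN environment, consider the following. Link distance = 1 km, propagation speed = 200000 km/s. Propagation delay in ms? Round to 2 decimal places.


Given: distance = 1 km, speed = 200000 km/s
Delay = distance / speed = 1 / 200000 seconds
Delay in ms = 1 * 1000 / 200000
Delay = 0.0050 ms
Rounded to 2 dp = 0.01 ms

0.01


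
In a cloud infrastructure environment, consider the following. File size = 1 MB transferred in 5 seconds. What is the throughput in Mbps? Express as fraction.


Given: file = 1 MB, time = 5 s
File in Mb = 1 * 8 = 8 Mb
Throughput = 8 / 5 Mbps
Throughput = 8/5 Mbps

8/5


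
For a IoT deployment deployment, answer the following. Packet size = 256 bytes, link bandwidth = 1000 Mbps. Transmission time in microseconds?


Given: packet = 256 bytes, bandwidth = 1000 Mbps
Packet in bits = 256 * 8 = 2048 bits
Bandwidth = 1000 * 10^6 = 1000000000 bps
Time = 2048 / 1000000000 seconds
Time in us = 2048 * 10^6 / 1000000000 = 2.048

2.048


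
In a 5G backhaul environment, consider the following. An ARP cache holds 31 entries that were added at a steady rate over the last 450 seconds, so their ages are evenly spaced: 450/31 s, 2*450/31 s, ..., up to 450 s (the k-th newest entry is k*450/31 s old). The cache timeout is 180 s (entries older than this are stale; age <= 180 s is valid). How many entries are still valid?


Ages are k * 450/31 s for k = 1..31 (spacing = 14.5161 s).
Entry k is valid iff k * 450/31 <= 180 iff k <= 31 * 180 / 450 = 12.4000
n_valid = floor(12.4000) = 12
(n_stale = 31 - 12 = 19)

12


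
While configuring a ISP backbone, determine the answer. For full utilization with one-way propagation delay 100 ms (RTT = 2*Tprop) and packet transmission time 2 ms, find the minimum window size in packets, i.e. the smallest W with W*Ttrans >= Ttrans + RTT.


Given: Ttrans = 2 ms, RTT = 200 ms (= 2 * Tprop, Tprop = 100 ms)
Time until first ACK returns = Ttrans + RTT = 2 + 200 = 202 ms
Need W * Ttrans >= Ttrans + RTT  ->  W >= (Ttrans + RTT) / Ttrans
(Ttrans + RTT) / Ttrans = 202 / 2 = 101
W_min = ceil(101) = 101

101


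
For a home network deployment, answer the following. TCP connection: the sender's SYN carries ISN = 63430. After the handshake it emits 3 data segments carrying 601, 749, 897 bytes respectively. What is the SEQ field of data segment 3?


The SYN occupies sequence number ISN = 63430, so the first data byte is ISN + 1 = 63431.
SEQ of data segment i = (ISN + 1) + sum of payload sizes of segments 1..i-1.
Segment 1: SEQ = 63431, payload = 601 bytes
Segment 2: SEQ = 64032, payload = 749 bytes
Segment 3: SEQ = 64781, payload = 897 bytes
SEQ of segment 3 = 63431 + 601 + 749 = 64781

64781


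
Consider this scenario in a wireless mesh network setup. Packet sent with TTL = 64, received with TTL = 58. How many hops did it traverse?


Given: initial TTL = 64, received TTL = 58
Hops = initial TTL - received TTL
Hops = 64 - 58 = 6

6


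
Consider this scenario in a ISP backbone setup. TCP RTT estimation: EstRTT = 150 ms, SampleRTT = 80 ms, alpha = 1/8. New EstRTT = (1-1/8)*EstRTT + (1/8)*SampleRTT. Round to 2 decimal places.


Given: EstRTT = 150 ms, SampleRTT = 80 ms, alpha = 1/8
New EstRTT = (1 - alpha) * EstRTT + alpha * SampleRTT
(7/8) * 150 = 131.25
(1/8) * 80 = 10
New EstRTT = 131.25 + 10 = 141.25 ms -> 141.25 ms (2 dp)

141.25


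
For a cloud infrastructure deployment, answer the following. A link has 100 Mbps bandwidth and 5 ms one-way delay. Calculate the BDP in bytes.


Given: bandwidth = 100 Mbps, delay = 5 ms
BDP in bits = 100 * 10^6 * 5 / 1000
BDP in bits = 500000
BDP in bytes = 500000 / 8 = 62500

62500


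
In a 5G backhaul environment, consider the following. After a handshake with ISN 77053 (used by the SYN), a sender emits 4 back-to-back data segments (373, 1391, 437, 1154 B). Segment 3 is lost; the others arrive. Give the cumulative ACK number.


SYN uses sequence number 77053; first data byte = ISN + 1 = 77054.
Segment 1: SEQ = 77054, len = 373 B, covers [77054, 77426]
Segment 2: SEQ = 77427, len = 1391 B, covers [77427, 78817]
Segment 3: SEQ = 78818, len = 437 B, covers [78818, 79254] [LOST]
Segment 4: SEQ = 79255, len = 1154 B, covers [79255, 80408]
In-order data received: bytes [77054, 78817] (segments 1..2).
Segment 3 missing -> gap begins at byte 78818; later segments buffered out of order.
Cumulative ACK = next expected in-order byte = 77054 + 373 + 1391 = 78818

78818


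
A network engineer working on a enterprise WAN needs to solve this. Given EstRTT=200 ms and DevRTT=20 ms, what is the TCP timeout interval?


Given: EstRTT = 200 ms, DevRTT = 20 ms
Timeout = EstRTT + 4 * DevRTT
4 * DevRTT = 4 * 20 = 80
Timeout = 200 + 80 = 280 ms

280


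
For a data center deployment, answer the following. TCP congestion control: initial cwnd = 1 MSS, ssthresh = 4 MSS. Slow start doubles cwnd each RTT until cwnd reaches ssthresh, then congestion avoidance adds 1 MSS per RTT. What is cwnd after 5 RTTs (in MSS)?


RTT 0: cwnd = 1 MSS (initial)
RTT 1: cwnd = 2 MSS (slow start, doubled)
RTT 2: cwnd = 4 MSS (slow start, doubled)
RTT 3: cwnd = 5 MSS (congestion avoidance, +1)
RTT 4: cwnd = 6 MSS (congestion avoidance, +1)
RTT 5: cwnd = 7 MSS (congestion avoidance, +1)

7


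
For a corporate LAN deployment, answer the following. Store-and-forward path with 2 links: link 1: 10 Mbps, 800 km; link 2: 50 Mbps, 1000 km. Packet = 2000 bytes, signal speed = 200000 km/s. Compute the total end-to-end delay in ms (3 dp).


Packet = 2000 bytes = 16000 bits. Store-and-forward: sum (t_trans + t_prop) per link.
Link 1: t_trans = 16000/(10*10^6) s = 1.6000 ms; t_prop = 800/200000 s = 4.0000 ms; subtotal = 5.6000 ms
Link 2: t_trans = 16000/(50*10^6) s = 0.3200 ms; t_prop = 1000/200000 s = 5.0000 ms; subtotal = 5.3200 ms
End-to-end = 5.6000 + 5.3200 = 10.9200 ms -> 10.920 ms (3 dp)

10.920


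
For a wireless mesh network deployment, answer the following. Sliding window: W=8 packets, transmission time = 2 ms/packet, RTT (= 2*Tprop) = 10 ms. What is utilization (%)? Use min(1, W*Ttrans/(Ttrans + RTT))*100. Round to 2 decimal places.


Given: W = 8, Ttrans = 2 ms, RTT = 10 ms (= 2 * Tprop, Tprop = 5 ms)
Cycle time = Ttrans + RTT = 2 + 10 = 12 ms (first packet sent until its ACK returns)
W * Ttrans = 8 * 2 = 16 ms of sending per cycle
W * Ttrans / (Ttrans + RTT) = 16 / 12 = 1.333333
U = min(1, 1.333333) = 1.000000
U% = 100.00%

100.00


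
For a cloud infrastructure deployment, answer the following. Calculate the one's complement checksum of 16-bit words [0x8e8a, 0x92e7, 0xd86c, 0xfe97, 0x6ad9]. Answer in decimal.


Given words: [0x8e8a, 0x92e7, 0xd86c, 0xfe97, 0x6ad9]
Step 1: Sum all words
Raw sum = 36490 + 37607 + 55404 + 65175 + 27353 = 222029
Step 2: Fold carry: (25421 + 3) = 25424
One's complement = ~25424 & 0xFFFF = 40111

40111


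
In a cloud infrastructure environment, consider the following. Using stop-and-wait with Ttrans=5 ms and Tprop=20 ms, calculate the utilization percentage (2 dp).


Given: Ttrans = 5 ms, Tprop = 20 ms
RTT = 2 * Tprop = 2 * 20 = 40 ms
U = Ttrans / (Ttrans + RTT)
U = 5 / (5 + 40)
U = 5 / 45 = 0.111111
U% = 11.11%

11.11


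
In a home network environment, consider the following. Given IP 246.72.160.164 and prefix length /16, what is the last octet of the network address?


Given: IP = 246.72.160.164, prefix = /16
Subnet mask = 255.255.0.0
Last octet of IP: 164
Last octet of mask: 0
Network last octet = 164 AND 0 = 0

0


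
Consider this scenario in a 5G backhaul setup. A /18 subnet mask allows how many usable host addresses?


Given: subnet mask /18
Host bits = 32 - 18 = 14
Total addresses = 2^14 = 16384
Usable hosts = 16384 - 2 (network + broadcast) = 16382

16382


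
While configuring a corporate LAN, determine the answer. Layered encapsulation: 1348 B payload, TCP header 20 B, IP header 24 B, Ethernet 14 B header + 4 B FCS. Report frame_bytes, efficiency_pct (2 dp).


TCP segment = 1348 + 20 = 1368 B
IP packet = 1368 + 24 = 1392 B
Ethernet frame = 1392 + 14 + 4 = 1410 B
Efficiency = app / frame = 1348 / 1410 = 0.956028 = 95.6028% -> 95.60% (2 dp)

1410, 95.60


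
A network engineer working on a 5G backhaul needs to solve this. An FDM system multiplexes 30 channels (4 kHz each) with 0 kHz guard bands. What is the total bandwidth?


Given: 30 channels, 4 kHz each, guard = 0 kHz
Channel bandwidth = 30 * 4 = 120 kHz
Guard bands = 29 gaps * 0 kHz = 0 kHz
Total = 120 + 0 = 120 kHz

120


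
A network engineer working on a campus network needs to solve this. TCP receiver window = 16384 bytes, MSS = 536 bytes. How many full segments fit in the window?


Given: RWND = 16384 bytes, MSS = 536 bytes
Full segments = floor(RWND / MSS)
Full segments = floor(16384 / 536)
Full segments = floor(30.5672) = 30

30


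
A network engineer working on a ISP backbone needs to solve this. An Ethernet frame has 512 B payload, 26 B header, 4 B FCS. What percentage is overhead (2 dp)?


Given: payload = 512 B, header = 26 B, trailer = 4 B
Overhead bytes = header + trailer = 26 + 4 = 30
Total frame = payload + overhead = 512 + 30 = 542
Overhead % = 30 / 542 * 100 = 5.5351% -> 5.54% (2 dp)

5.54


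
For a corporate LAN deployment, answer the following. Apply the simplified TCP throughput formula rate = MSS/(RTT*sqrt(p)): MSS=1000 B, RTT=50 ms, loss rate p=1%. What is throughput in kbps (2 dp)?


Given: MSS = 1000 bytes, RTT = 50 ms, loss = 1%
RTT in seconds = 50 / 1000 = 0.05
Loss rate = 1% = 0.01
sqrt(loss) = sqrt(0.01) = 0.1
Throughput (bytes/s) = 1000 / (0.05 * 0.1) = 200000.0000
Throughput (kbps) = 200000.0000 * 8 / 1000 = 1600.000000 -> 1600.00 kbps (2 dp)

1600.00


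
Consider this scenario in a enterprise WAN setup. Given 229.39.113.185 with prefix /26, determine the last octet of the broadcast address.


Given: IP = 229.39.113.185, prefix = /26
Host bits = 32 - 26 = 6
Network last octet = 185 AND mask = 128
Host part size = 2^6 - 1 = 63
Broadcast last octet = 128 OR 63 = 191

191


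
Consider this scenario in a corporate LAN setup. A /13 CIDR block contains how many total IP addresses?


Given: CIDR prefix /13
Host bits = 32 - 13 = 19
Total addresses = 2^19 = 524288

524288


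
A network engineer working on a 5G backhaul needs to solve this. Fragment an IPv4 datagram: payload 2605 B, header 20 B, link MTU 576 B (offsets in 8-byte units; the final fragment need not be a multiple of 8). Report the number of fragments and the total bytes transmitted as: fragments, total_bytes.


Max data per non-final fragment = floor((MTU - header)/8)*8 = floor((576 - 20)/8)*8 = floor(556/8)*8 = 552 B
Final fragment needs no 8-byte alignment: it can carry up to MTU - header = 556 B
Non-final fragments needed = ceil((payload - 556) / 552) = ceil(2049/552) = ceil(3.7120) = 4
Number of fragments = 4 + 1 = 5
Fragment sizes (data): 4 * 552 B + 397 B (last, 397 <= 556 OK)
Total bytes sent = payload + n_frags * header = 2605 + 5*20 = 2605 + 100 = 2705 B

5, 2705


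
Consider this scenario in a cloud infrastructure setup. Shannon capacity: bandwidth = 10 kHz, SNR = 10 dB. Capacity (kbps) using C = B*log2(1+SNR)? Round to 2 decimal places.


Given: B = 10 kHz, SNR = 10 dB
SNR linear = 10^(10/10) = 10
1 + SNR = 11
log2(11) = 3.4594316186
C = 10 * 1000 * 3.4594316186 = 34594.3162 bps
C = 34.594316 kbps -> 34.59 kbps (2 dp)

34.59


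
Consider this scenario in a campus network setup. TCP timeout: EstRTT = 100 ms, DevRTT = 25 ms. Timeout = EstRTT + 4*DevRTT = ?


Given: EstRTT = 100 ms, DevRTT = 25 ms
Timeout = EstRTT + 4 * DevRTT
4 * DevRTT = 4 * 25 = 100
Timeout = 100 + 100 = 200 ms

200


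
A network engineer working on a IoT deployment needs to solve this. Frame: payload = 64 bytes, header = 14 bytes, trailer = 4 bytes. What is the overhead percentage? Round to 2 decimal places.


Given: payload = 64 B, header = 14 B, trailer = 4 B
Overhead bytes = header + trailer = 14 + 4 = 18
Total frame = payload + overhead = 64 + 18 = 82
Overhead % = 18 / 82 * 100 = 21.9512% -> 21.95% (2 dp)

21.95


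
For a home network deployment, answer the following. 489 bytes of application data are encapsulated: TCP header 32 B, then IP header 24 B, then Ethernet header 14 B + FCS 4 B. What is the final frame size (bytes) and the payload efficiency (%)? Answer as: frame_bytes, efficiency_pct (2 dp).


TCP segment = 489 + 32 = 521 B
IP packet = 521 + 24 = 545 B
Ethernet frame = 545 + 14 + 4 = 563 B
Efficiency = app / frame = 489 / 563 = 0.868561 = 86.8561% -> 86.86% (2 dp)

563, 86.86


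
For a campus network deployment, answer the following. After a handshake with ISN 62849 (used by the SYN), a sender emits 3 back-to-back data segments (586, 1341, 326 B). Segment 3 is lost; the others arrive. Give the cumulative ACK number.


SYN uses sequence number 62849; first data byte = ISN + 1 = 62850.
Segment 1: SEQ = 62850, len = 586 B, covers [62850, 63435]
Segment 2: SEQ = 63436, len = 1341 B, covers [63436, 64776]
Segment 3: SEQ = 64777, len = 326 B, covers [64777, 65102] [LOST]
In-order data received: bytes [62850, 64776] (segments 1..2).
Segment 3 missing -> gap begins at byte 64777.
Cumulative ACK = next expected in-order byte = 62850 + 586 + 1341 = 64777

64777


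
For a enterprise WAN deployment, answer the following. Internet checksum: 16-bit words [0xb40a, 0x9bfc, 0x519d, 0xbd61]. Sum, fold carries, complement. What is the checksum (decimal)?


Given words: [0xb40a, 0x9bfc, 0x519d, 0xbd61]
Step 1: Sum all words
Raw sum = 46090 + 39932 + 20893 + 48481 = 155396
Step 2: Fold carry: (24324 + 2) = 24326
One's complement = ~24326 & 0xFFFF = 41209

41209


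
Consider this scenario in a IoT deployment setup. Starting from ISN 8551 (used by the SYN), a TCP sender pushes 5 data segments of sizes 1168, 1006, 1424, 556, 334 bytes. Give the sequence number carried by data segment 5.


The SYN occupies sequence number ISN = 8551, so the first data byte is ISN + 1 = 8552.
SEQ of data segment i = (ISN + 1) + sum of payload sizes of segments 1..i-1.
Segment 1: SEQ = 8552, payload = 1168 bytes
Segment 2: SEQ = 9720, payload = 1006 bytes
Segment 3: SEQ = 10726, payload = 1424 bytes
Segment 4: SEQ = 12150, payload = 556 bytes
Segment 5: SEQ = 12706, payload = 334 bytes
SEQ of segment 5 = 8552 + 1168 + 1006 + 1424 + 556 = 12706

12706


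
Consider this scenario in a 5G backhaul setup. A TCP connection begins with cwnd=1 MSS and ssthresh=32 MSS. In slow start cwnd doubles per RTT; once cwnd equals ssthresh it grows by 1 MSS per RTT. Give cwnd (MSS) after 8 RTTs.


RTT 0: cwnd = 1 MSS (initial)
RTT 1: cwnd = 2 MSS (slow start, doubled)
RTT 2: cwnd = 4 MSS (slow start, doubled)
RTT 3: cwnd = 8 MSS (slow start, doubled)
RTT 4: cwnd = 16 MSS (slow start, doubled)
RTT 5: cwnd = 32 MSS (slow start, doubled)
RTT 6: cwnd = 33 MSS (congestion avoidance, +1)
RTT 7: cwnd = 34 MSS (congestion avoidance, +1)
RTT 8: cwnd = 35 MSS (congestion avoidance, +1)

35


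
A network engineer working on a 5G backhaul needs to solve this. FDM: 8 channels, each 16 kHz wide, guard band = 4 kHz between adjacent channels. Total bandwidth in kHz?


Given: 8 channels, 16 kHz each, guard = 4 kHz
Channel bandwidth = 8 * 16 = 128 kHz
Guard bands = 7 gaps * 4 kHz = 28 kHz
Total = 128 + 28 = 156 kHz

156


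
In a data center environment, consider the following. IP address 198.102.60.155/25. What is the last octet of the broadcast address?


Given: IP = 198.102.60.155, prefix = /25
Host bits = 32 - 25 = 7
Network last octet = 155 AND mask = 128
Host part size = 2^7 - 1 = 127
Broadcast last octet = 128 OR 127 = 255

255


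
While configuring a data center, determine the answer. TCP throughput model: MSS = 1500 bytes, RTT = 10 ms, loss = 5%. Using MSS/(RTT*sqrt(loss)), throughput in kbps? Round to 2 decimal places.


Given: MSS = 1500 bytes, RTT = 10 ms, loss = 5%
RTT in seconds = 10 / 1000 = 0.01
Loss rate = 5% = 0.05
sqrt(loss) = sqrt(0.05) = 0.223606797750
Throughput (bytes/s) = 1500 / (0.01 * 0.223606797750) = 670820.3932
Throughput (kbps) = 670820.3932 * 8 / 1000 = 5366.563146 -> 5366.56 kbps (2 dp)

5366.56


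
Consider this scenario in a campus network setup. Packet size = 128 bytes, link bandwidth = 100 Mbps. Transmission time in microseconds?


Given: packet = 128 bytes, bandwidth = 100 Mbps
Packet in bits = 128 * 8 = 1024 bits
Bandwidth = 100 * 10^6 = 100000000 bps
Time = 1024 / 100000000 seconds
Time in us = 1024 * 10^6 / 100000000 = 10.24

10.24


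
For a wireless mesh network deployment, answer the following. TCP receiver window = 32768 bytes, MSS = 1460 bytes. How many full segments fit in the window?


Given: RWND = 32768 bytes, MSS = 1460 bytes
Full segments = floor(RWND / MSS)
Full segments = floor(32768 / 1460)
Full segments = floor(22.4438) = 22

22


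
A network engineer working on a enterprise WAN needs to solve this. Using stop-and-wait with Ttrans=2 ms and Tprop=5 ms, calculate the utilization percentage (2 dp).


Given: Ttrans = 2 ms, Tprop = 5 ms
RTT = 2 * Tprop = 2 * 5 = 10 ms
U = Ttrans / (Ttrans + RTT)
U = 2 / (2 + 10)
U = 2 / 12 = 0.166667
U% = 16.67%

16.67


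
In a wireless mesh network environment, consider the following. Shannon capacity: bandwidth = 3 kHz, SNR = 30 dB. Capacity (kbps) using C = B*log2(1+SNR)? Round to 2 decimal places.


Given: B = 3 kHz, SNR = 30 dB
SNR linear = 10^(30/10) = 1000
1 + SNR = 1001
log2(1001) = 9.9672262588
C = 3 * 1000 * 9.9672262588 = 29901.6788 bps
C = 29.901679 kbps -> 29.90 kbps (2 dp)

29.90


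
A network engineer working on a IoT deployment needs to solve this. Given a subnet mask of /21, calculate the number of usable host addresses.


Given: subnet mask /21
Host bits = 32 - 21 = 11
Total addresses = 2^11 = 2048
Usable hosts = 2048 - 2 (network + broadcast) = 2046

2046


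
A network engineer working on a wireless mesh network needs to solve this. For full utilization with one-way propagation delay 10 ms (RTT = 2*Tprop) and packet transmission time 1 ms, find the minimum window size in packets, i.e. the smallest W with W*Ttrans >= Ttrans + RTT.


Given: Ttrans = 1 ms, RTT = 20 ms (= 2 * Tprop, Tprop = 10 ms)
Time until first ACK returns = Ttrans + RTT = 1 + 20 = 21 ms
Need W * Ttrans >= Ttrans + RTT  ->  W >= (Ttrans + RTT) / Ttrans
(Ttrans + RTT) / Ttrans = 21 / 1 = 21
W_min = ceil(21) = 21

21


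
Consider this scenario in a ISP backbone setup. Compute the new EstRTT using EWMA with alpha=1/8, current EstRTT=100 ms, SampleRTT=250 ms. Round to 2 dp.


Given: EstRTT = 100 ms, SampleRTT = 250 ms, alpha = 1/8
New EstRTT = (1 - alpha) * EstRTT + alpha * SampleRTT
(7/8) * 100 = 87.5
(1/8) * 250 = 31.25
New EstRTT = 87.5 + 31.25 = 118.75 ms -> 118.75 ms (2 dp)

118.75


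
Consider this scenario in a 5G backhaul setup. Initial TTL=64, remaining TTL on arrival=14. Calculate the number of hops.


Given: initial TTL = 64, received TTL = 14
Hops = initial TTL - received TTL
Hops = 64 - 14 = 50

50


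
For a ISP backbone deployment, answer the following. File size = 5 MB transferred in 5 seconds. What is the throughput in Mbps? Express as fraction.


Given: file = 5 MB, time = 5 s
File in Mb = 5 * 8 = 40 Mb
Throughput = 40 / 5 Mbps
Throughput = 8 Mbps

8


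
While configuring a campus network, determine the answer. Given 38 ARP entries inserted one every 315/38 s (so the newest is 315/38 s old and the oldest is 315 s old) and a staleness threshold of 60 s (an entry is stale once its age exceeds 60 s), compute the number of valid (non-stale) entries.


Ages are k * 315/38 s for k = 1..38 (spacing = 8.2895 s).
Entry k is valid iff k * 315/38 <= 60 iff k <= 38 * 60 / 315 = 7.2381
n_valid = floor(7.2381) = 7
(n_stale = 38 - 7 = 31)

7


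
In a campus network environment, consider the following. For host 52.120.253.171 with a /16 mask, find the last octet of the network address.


Given: IP = 52.120.253.171, prefix = /16
Subnet mask = 255.255.0.0
Last octet of IP: 171
Last octet of mask: 0
Network last octet = 171 AND 0 = 0

0


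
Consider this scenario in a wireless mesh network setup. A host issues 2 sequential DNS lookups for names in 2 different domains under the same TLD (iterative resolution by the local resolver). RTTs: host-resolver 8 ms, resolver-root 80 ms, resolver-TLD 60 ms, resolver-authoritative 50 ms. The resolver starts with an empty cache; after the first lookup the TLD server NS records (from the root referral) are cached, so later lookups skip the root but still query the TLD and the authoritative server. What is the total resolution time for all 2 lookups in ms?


Lookup 1 (cold cache): local + root + TLD + auth = 8 + 80 + 60 + 50 = 198 ms
Lookups 2..2 (TLD NS cached -> skip root; new domain -> still ask TLD and auth): local + TLD + auth = 8 + 60 + 50 = 118 ms each
Remaining 1 lookups: 1 * 118 = 118 ms
Total = 198 + 118 = 316 ms

316


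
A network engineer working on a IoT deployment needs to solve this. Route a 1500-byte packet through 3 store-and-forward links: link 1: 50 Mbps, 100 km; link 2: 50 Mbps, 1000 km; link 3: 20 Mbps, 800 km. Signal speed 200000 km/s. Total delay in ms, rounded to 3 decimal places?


Packet = 1500 bytes = 12000 bits. Store-and-forward: sum (t_trans + t_prop) per link.
Link 1: t_trans = 12000/(50*10^6) s = 0.2400 ms; t_prop = 100/200000 s = 0.5000 ms; subtotal = 0.7400 ms
Link 2: t_trans = 12000/(50*10^6) s = 0.2400 ms; t_prop = 1000/200000 s = 5.0000 ms; subtotal = 5.2400 ms
Link 3: t_trans = 12000/(20*10^6) s = 0.6000 ms; t_prop = 800/200000 s = 4.0000 ms; subtotal = 4.6000 ms
End-to-end = 0.7400 + 5.2400 + 4.6000 = 10.5800 ms -> 10.580 ms (3 dp)

10.580


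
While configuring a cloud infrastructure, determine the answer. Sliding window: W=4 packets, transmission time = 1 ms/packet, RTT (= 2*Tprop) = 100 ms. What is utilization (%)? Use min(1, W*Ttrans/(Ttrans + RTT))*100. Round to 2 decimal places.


Given: W = 4, Ttrans = 1 ms, RTT = 100 ms (= 2 * Tprop, Tprop = 50 ms)
Cycle time = Ttrans + RTT = 1 + 100 = 101 ms (first packet sent until its ACK returns)
W * Ttrans = 4 * 1 = 4 ms of sending per cycle
W * Ttrans / (Ttrans + RTT) = 4 / 101 = 0.039604
U = min(1, 0.039604) = 0.039604
U% = 3.96%

3.96


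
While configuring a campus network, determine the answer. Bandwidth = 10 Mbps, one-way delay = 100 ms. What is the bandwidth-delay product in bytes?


Given: bandwidth = 10 Mbps, delay = 100 ms
BDP in bits = 10 * 10^6 * 100 / 1000
BDP in bits = 1000000
BDP in bytes = 1000000 / 8 = 125000

125000


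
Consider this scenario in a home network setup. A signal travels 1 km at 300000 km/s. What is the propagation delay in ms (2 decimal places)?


Given: distance = 1 km, speed = 300000 km/s
Delay = distance / speed = 1 / 300000 seconds
Delay in ms = 1 * 1000 / 300000
Delay = 0.0033 ms
Rounded to 2 dp = 0.00 ms

0.00


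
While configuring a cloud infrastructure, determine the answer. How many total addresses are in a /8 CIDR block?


Given: CIDR prefix /8
Host bits = 32 - 8 = 24
Total addresses = 2^24 = 16777216

16777216


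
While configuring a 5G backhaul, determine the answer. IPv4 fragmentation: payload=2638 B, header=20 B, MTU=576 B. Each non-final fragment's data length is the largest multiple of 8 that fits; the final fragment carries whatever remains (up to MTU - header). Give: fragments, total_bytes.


Max data per non-final fragment = floor((MTU - header)/8)*8 = floor((576 - 20)/8)*8 = floor(556/8)*8 = 552 B
Final fragment needs no 8-byte alignment: it can carry up to MTU - header = 556 B
Non-final fragments needed = ceil((payload - 556) / 552) = ceil(2082/552) = ceil(3.7717) = 4
Number of fragments = 4 + 1 = 5
Fragment sizes (data): 4 * 552 B + 430 B (last, 430 <= 556 OK)
Total bytes sent = payload + n_frags * header = 2638 + 5*20 = 2638 + 100 = 2738 B

5, 2738


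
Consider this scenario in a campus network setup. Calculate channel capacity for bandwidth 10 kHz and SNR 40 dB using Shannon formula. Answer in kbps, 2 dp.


Given: B = 10 kHz, SNR = 40 dB
SNR linear = 10^(40/10) = 10000
1 + SNR = 10001
log2(10001) = 13.2878566418
C = 10 * 1000 * 13.2878566418 = 132878.5664 bps
C = 132.878566 kbps -> 132.88 kbps (2 dp)

132.88


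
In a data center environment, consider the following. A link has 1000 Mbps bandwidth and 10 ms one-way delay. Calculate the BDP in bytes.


Given: bandwidth = 1000 Mbps, delay = 10 ms
BDP in bits = 1000 * 10^6 * 10 / 1000
BDP in bits = 10000000
BDP in bytes = 10000000 / 8 = 1250000

1250000


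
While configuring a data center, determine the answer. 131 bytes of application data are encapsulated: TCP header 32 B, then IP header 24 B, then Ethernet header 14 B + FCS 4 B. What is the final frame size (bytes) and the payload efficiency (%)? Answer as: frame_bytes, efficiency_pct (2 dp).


TCP segment = 131 + 32 = 163 B
IP packet = 163 + 24 = 187 B
Ethernet frame = 187 + 14 + 4 = 205 B
Efficiency = app / frame = 131 / 205 = 0.639024 = 63.9024% -> 63.90% (2 dp)

205, 63.90


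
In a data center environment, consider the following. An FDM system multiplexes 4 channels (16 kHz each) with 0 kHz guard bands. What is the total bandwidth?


Given: 4 channels, 16 kHz each, guard = 0 kHz
Channel bandwidth = 4 * 16 = 64 kHz
Guard bands = 3 gaps * 0 kHz = 0 kHz
Total = 64 + 0 = 64 kHz

64


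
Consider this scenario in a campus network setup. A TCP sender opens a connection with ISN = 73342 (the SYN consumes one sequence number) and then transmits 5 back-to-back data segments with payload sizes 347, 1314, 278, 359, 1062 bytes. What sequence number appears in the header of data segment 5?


The SYN occupies sequence number ISN = 73342, so the first data byte is ISN + 1 = 73343.
SEQ of data segment i = (ISN + 1) + sum of payload sizes of segments 1..i-1.
Segment 1: SEQ = 73343, payload = 347 bytes
Segment 2: SEQ = 73690, payload = 1314 bytes
Segment 3: SEQ = 75004, payload = 278 bytes
Segment 4: SEQ = 75282, payload = 359 bytes
Segment 5: SEQ = 75641, payload = 1062 bytes
SEQ of segment 5 = 73343 + 347 + 1314 + 278 + 359 = 75641

75641


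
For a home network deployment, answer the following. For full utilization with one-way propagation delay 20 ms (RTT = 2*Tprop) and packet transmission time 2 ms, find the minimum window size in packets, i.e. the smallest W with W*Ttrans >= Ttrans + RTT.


Given: Ttrans = 2 ms, RTT = 40 ms (= 2 * Tprop, Tprop = 20 ms)
Time until first ACK returns = Ttrans + RTT = 2 + 40 = 42 ms
Need W * Ttrans >= Ttrans + RTT  ->  W >= (Ttrans + RTT) / Ttrans
(Ttrans + RTT) / Ttrans = 42 / 2 = 21
W_min = ceil(21) = 21

21


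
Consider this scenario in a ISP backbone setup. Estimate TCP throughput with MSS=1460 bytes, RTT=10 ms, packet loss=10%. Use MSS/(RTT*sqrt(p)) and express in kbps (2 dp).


Given: MSS = 1460 bytes, RTT = 10 ms, loss = 10%
RTT in seconds = 10 / 1000 = 0.01
Loss rate = 10% = 0.1
sqrt(loss) = sqrt(0.1) = 0.316227766017
Throughput (bytes/s) = 1460 / (0.01 * 0.316227766017) = 461692.5384
Throughput (kbps) = 461692.5384 * 8 / 1000 = 3693.540307 -> 3693.54 kbps (2 dp)

3693.54


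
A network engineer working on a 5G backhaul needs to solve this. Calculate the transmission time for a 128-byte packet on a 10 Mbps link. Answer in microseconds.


Given: packet = 128 bytes, bandwidth = 10 Mbps
Packet in bits = 128 * 8 = 1024 bits
Bandwidth = 10 * 10^6 = 10000000 bps
Time = 1024 / 10000000 seconds
Time in us = 1024 * 10^6 / 10000000 = 102.4

102.4


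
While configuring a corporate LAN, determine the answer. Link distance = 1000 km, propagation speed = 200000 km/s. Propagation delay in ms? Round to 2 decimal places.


Given: distance = 1000 km, speed = 200000 km/s
Delay = distance / speed = 1000 / 200000 seconds
Delay in ms = 1000 * 1000 / 200000
Delay = 5.0000 ms
Rounded to 2 dp = 5.00 ms

5.00


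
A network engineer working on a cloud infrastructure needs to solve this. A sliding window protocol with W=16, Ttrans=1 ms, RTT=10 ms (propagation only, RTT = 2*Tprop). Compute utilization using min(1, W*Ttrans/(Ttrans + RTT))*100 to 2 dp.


Given: W = 16, Ttrans = 1 ms, RTT = 10 ms (= 2 * Tprop, Tprop = 5 ms)
Cycle time = Ttrans + RTT = 1 + 10 = 11 ms (first packet sent until its ACK returns)
W * Ttrans = 16 * 1 = 16 ms of sending per cycle
W * Ttrans / (Ttrans + RTT) = 16 / 11 = 1.454545
U = min(1, 1.454545) = 1.000000
U% = 100.00%

100.00


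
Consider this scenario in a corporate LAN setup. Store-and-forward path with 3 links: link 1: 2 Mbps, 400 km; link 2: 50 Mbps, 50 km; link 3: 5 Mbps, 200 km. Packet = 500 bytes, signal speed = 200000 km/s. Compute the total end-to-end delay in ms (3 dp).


Packet = 500 bytes = 4000 bits. Store-and-forward: sum (t_trans + t_prop) per link.
Link 1: t_trans = 4000/(2*10^6) s = 2.0000 ms; t_prop = 400/200000 s = 2.0000 ms; subtotal = 4.0000 ms
Link 2: t_trans = 4000/(50*10^6) s = 0.0800 ms; t_prop = 50/200000 s = 0.2500 ms; subtotal = 0.3300 ms
Link 3: t_trans = 4000/(5*10^6) s = 0.8000 ms; t_prop = 200/200000 s = 1.0000 ms; subtotal = 1.8000 ms
End-to-end = 4.0000 + 0.3300 + 1.8000 = 6.1300 ms -> 6.130 ms (3 dp)

6.130


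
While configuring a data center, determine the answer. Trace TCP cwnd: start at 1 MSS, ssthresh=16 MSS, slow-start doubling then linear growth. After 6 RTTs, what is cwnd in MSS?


RTT 0: cwnd = 1 MSS (initial)
RTT 1: cwnd = 2 MSS (slow start, doubled)
RTT 2: cwnd = 4 MSS (slow start, doubled)
RTT 3: cwnd = 8 MSS (slow start, doubled)
RTT 4: cwnd = 16 MSS (slow start, doubled)
RTT 5: cwnd = 17 MSS (congestion avoidance, +1)
RTT 6: cwnd = 18 MSS (congestion avoidance, +1)

18


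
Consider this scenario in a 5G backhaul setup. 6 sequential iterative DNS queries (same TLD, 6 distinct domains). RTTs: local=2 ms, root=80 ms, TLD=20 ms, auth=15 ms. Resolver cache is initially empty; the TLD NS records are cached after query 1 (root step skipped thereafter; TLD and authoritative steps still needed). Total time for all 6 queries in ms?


Lookup 1 (cold cache): local + root + TLD + auth = 2 + 80 + 20 + 15 = 117 ms
Lookups 2..6 (TLD NS cached -> skip root; new domain -> still ask TLD and auth): local + TLD + auth = 2 + 20 + 15 = 37 ms each
Remaining 5 lookups: 5 * 37 = 185 ms
Total = 117 + 185 = 302 ms

302


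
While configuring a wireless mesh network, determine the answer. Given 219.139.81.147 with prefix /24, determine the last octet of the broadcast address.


Given: IP = 219.139.81.147, prefix = /24
Host bits = 32 - 24 = 8
Network last octet = 147 AND mask = 0
Host part size = 2^8 - 1 = 255
Broadcast last octet = 0 OR 255 = 255

255


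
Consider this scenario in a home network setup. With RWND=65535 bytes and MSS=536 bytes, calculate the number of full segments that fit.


Given: RWND = 65535 bytes, MSS = 536 bytes
Full segments = floor(RWND / MSS)
Full segments = floor(65535 / 536)
Full segments = floor(122.2668) = 122

122


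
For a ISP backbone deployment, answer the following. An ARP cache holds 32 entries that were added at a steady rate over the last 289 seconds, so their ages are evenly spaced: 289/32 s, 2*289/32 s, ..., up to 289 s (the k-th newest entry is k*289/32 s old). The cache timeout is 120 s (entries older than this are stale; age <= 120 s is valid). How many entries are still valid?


Ages are k * 289/32 s for k = 1..32 (spacing = 9.0312 s).
Entry k is valid iff k * 289/32 <= 120 iff k <= 32 * 120 / 289 = 13.2872
n_valid = floor(13.2872) = 13
(n_stale = 32 - 13 = 19)

13


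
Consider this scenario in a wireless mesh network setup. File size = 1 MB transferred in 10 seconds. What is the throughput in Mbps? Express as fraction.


Given: file = 1 MB, time = 10 s
File in Mb = 1 * 8 = 8 Mb
Throughput = 8 / 10 Mbps
Throughput = 4/5 Mbps

4/5
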